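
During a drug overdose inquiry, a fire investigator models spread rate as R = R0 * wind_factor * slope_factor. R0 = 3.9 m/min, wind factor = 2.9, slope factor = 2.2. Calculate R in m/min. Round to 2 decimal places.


Fire spread rate calculation:
R = R0 * wind_factor * slope_factor
= 3.9 * 2.9 * 2.2
= 11.31 * 2.2
= 24.88 m/min

24.88


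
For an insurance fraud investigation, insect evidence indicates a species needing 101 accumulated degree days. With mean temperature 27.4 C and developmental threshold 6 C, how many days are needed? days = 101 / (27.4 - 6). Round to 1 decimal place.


Insect development time:
Effective temperature = avg_temp - T_base = 27.4 - 6 = 21.4 C
Days = ADD / effective_temp = 101 / 21.4 = 4.7 days

4.7


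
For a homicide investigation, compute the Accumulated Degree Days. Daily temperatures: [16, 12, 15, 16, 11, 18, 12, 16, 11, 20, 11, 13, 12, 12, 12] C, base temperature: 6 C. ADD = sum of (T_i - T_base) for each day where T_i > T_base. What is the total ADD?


Computing ADD day by day:
Day 1: max(0, 16 - 6) = 10
Day 2: max(0, 12 - 6) = 6
Day 3: max(0, 15 - 6) = 9
Day 4: max(0, 16 - 6) = 10
Day 5: max(0, 11 - 6) = 5
Day 6: max(0, 18 - 6) = 12
Day 7: max(0, 12 - 6) = 6
Day 8: max(0, 16 - 6) = 10
Day 9: max(0, 11 - 6) = 5
Day 10: max(0, 20 - 6) = 14
Day 11: max(0, 11 - 6) = 5
Day 12: max(0, 13 - 6) = 7
Day 13: max(0, 12 - 6) = 6
Day 14: max(0, 12 - 6) = 6
Day 15: max(0, 12 - 6) = 6
Total ADD = 117

117


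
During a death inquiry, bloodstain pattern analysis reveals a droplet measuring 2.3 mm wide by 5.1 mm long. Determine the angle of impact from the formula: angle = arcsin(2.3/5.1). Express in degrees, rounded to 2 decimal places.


Blood spatter impact angle calculation:
width / length = 2.3 / 5.1 = 0.45098
angle = arcsin(0.45098)
angle = 26.81 degrees

26.81


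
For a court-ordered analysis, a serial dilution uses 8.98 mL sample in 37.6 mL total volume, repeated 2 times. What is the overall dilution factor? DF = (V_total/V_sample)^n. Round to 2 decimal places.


Dilution factor calculation:
Single dilution = V_total / V_sample = 37.6 / 8.98 ≈ 4.187082
Number of dilutions = 2
Total DF = (37.6 / 8.98)^2 (full precision, rounded at the end) = 17.53

17.53


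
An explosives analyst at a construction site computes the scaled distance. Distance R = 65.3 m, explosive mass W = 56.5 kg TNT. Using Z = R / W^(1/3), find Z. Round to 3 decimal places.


Scaled distance calculation:
W^(1/3) = 56.5^(1/3) = 3.837215
Z = R / W^(1/3) = 65.3 / 3.837215
Z = 17.018 m/kg^(1/3)

17.018


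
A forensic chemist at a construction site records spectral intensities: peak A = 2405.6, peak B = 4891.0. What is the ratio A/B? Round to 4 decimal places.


Spectral peak ratio:
Peak A = 2405.6 counts
Peak B = 4891.0 counts
Ratio = 2405.6 / 4891.0 = 0.4918

0.4918


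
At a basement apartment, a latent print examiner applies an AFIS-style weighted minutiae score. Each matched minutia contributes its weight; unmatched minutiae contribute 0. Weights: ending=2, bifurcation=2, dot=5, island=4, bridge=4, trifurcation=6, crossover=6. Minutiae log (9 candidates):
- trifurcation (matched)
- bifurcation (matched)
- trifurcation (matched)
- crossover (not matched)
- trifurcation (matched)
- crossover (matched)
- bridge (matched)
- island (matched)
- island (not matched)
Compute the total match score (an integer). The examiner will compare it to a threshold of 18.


Weighted minutiae match score:
  trifurcation: matched, +6 (running total 6)
  bifurcation: matched, +2 (running total 8)
  trifurcation: matched, +6 (running total 14)
  crossover: not matched, +0
  trifurcation: matched, +6 (running total 20)
  crossover: matched, +6 (running total 26)
  bridge: matched, +4 (running total 30)
  island: matched, +4 (running total 34)
  island: not matched, +0
Total score = 34
Threshold = 18; verdict = identification

34


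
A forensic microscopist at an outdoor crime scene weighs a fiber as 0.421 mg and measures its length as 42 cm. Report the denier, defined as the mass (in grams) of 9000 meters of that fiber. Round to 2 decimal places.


Denier calculation:
Mass in grams = 0.421 mg / 1000 = 0.000421 g
Length in meters = 42 cm / 100 = 0.42 m
Linear density = mass / length = 0.000421 / 0.42 = 0.00100238 g/m
Denier = (g/m) * 9000 = 0.00100238 * 9000 = 9.02

9.02


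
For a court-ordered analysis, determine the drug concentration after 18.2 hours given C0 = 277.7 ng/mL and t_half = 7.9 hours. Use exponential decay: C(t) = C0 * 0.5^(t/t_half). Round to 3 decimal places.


Drug concentration decay:
Number of half-lives = t / t_half = 18.2 / 7.9 = 2.303797
Decay factor = 0.5^2.303797 = 0.20252936
C(t) = 277.7 * 0.20252936 = 56.242 ng/mL

56.242


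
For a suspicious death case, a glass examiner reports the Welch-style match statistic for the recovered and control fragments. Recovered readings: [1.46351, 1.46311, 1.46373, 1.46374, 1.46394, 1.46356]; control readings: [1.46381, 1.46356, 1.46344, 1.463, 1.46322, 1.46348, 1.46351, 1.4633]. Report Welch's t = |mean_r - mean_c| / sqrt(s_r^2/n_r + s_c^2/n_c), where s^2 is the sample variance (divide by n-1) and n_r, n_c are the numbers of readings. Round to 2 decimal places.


Welch's t-criterion for glass RI comparison:
Recovered mean = sum / n_r = 8.78159 / 6 = 1.4635983
Control mean = sum / n_c = 11.70732 / 8 = 1.463415
Recovered sample variance s_r^2 = 8.03767e-08
Control sample variance s_c^2 = 5.92e-08
Welch SE (unpooled) = sqrt(s_r^2/n_r + s_c^2/n_c) = sqrt(1.33961e-08 + 7.4e-09) = sqrt(2.07961e-08) = 0.000144209
|mean_r - mean_c| = 0.000183333
t = 0.000183333 / 0.000144209 = 1.27

1.27


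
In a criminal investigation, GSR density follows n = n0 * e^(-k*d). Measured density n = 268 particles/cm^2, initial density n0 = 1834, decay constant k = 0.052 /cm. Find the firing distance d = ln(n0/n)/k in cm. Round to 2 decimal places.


GSR distance calculation:
n0/n = 1834 / 268 = 6.843284
ln(n0/n) = 1.923268
d = 1.923268 / 0.052 = 36.99 cm

36.99


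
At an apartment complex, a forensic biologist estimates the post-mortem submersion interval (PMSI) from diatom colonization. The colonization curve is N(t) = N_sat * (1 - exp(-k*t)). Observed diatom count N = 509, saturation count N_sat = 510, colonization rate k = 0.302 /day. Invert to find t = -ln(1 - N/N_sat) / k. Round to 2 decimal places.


PMSI from diatom colonization curve:
N / N_sat = 509 / 510 = 0.998039
1 - N/N_sat = 0.001961
ln(1 - N/N_sat) = -6.234301
t = -ln(1 - N/N_sat) / k = -(-6.234301) / 0.302 = 20.64 days

20.64


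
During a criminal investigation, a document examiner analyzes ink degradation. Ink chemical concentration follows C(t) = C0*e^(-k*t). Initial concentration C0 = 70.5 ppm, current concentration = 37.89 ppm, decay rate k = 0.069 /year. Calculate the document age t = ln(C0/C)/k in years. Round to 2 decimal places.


Document age estimation:
C0/C = 70.5 / 37.89 = 1.860649
ln(C0/C) = 0.620925
t = 0.620925 / 0.069 = 9.00 years

9.00


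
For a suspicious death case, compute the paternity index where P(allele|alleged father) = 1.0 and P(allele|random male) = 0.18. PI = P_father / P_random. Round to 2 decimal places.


Paternity Index calculation:
PI = P(allele|father) / P(allele|random)
PI = 1.0 / 0.18
PI = 5.56

5.56


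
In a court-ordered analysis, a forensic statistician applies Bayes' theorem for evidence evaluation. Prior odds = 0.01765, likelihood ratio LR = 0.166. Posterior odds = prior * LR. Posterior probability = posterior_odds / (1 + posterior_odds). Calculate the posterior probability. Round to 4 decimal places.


Bayesian evidence evaluation:
Posterior odds = prior_odds * LR = 0.01765 * 0.166 = 0.0029299
Posterior probability = posterior_odds / (1 + posterior_odds)
= 0.0029299 / (1 + 0.0029299)
= 0.0029299 / 1.0029299
= 0.0029

0.0029


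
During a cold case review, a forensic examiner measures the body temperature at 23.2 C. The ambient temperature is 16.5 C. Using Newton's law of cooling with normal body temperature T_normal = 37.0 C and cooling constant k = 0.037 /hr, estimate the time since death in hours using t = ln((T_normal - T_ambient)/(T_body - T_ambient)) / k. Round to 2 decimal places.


Using Newton's law of cooling:
t = ln((T_normal - T_ambient) / (T_body - T_ambient)) / k
T_normal - T_ambient = 20.5
T_body - T_ambient = 6.7
Ratio = 3.059701
ln(ratio) = 1.118317
t = 1.118317 / 0.037 = 30.22 hours

30.22


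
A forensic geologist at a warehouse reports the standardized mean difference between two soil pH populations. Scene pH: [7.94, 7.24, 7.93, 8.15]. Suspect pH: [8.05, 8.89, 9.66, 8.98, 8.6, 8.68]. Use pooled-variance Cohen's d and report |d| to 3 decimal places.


Pooled-variance Cohen's d for soil pH comparison:
Scene mean = 31.26 / 4 = 7.815
Suspect mean = 52.86 / 6 = 8.81
Scene sample variance s_s^2 = 0.157233
Suspect sample variance s_c^2 = 0.27928
Pooled variance = ((n_s-1)*s_s^2 + (n_c-1)*s_c^2) / (n_s + n_c - 2) = 0.233512
Pooled SD = sqrt(0.233512) = 0.483231
Mean difference = -0.995
|d| = |-0.995| / 0.483231 = 2.059

2.059


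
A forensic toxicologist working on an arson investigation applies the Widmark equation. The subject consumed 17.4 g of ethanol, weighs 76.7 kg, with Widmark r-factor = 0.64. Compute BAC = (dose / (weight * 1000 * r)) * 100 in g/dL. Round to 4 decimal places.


Applying the Widmark formula:
BAC = (dose_g / (body_wt * 1000 * r)) * 100
Denominator = 76.7 * 1000 * 0.64 = 49088
BAC = (17.4 / 49088) * 100
BAC = 0.0354 g/dL

0.0354


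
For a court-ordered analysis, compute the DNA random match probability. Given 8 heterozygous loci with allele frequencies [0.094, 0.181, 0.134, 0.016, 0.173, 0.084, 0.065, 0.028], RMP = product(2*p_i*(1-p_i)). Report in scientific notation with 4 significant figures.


Computing RMP for 8 loci:
Locus 1: 2 * 0.094 * 0.906 = 0.170328
Locus 2: 2 * 0.181 * 0.819 = 0.296478
Locus 3: 2 * 0.134 * 0.866 = 0.232088
Locus 4: 2 * 0.016 * 0.984 = 0.031488
Locus 5: 2 * 0.173 * 0.827 = 0.286142
Locus 6: 2 * 0.084 * 0.916 = 0.153888
Locus 7: 2 * 0.065 * 0.935 = 0.12155
Locus 8: 2 * 0.028 * 0.972 = 0.054432
RMP = 1.075e-07

1.075e-07


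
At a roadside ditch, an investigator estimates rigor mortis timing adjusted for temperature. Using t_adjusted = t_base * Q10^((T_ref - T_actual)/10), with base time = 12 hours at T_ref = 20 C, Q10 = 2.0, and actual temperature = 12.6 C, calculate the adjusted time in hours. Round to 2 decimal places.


Rigor mortis time adjustment:
Exponent = (T_ref - T_actual) / 10 = (20 - 12.6) / 10 = 0.74
Q10 factor = 2.0^0.74 = 1.67018
t_adjusted = 12 * 1.67018 = 20.04 hours

20.04


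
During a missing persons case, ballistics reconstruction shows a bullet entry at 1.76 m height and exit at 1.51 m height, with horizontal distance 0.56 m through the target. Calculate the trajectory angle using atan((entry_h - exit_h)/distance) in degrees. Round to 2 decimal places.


Bullet trajectory angle:
Height difference = 1.76 - 1.51 = 0.25 m
angle = atan(0.25 / 0.56)
angle = atan(0.446429)
angle = 24.06 degrees

24.06


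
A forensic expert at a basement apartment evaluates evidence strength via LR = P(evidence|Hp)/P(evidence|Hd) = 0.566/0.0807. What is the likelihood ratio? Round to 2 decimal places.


Likelihood ratio calculation:
LR = P(E|Hp) / P(E|Hd)
LR = 0.566 / 0.0807
LR = 7.01

7.01


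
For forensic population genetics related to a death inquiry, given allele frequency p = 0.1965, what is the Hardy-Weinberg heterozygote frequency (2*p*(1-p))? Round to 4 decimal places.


Hardy-Weinberg heterozygote frequency:
q = 1 - p = 1 - 0.1965 = 0.8035
2pq = 2 * 0.1965 * 0.8035 = 0.3158

0.3158


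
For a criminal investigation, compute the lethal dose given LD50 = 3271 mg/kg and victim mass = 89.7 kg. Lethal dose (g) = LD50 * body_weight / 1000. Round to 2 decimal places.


Lethal dose calculation:
Lethal dose = LD50 * body_weight / 1000
= 3271 * 89.7 / 1000
= 293408.7 / 1000
= 293.41 g

293.41


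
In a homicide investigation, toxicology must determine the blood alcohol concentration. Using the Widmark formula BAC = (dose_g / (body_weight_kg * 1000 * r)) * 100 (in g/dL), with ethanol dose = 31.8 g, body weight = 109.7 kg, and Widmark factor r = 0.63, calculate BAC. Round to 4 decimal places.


Applying the Widmark formula:
BAC = (dose_g / (body_wt * 1000 * r)) * 100
Denominator = 109.7 * 1000 * 0.63 = 69111
BAC = (31.8 / 69111) * 100
BAC = 0.0460 g/dL

0.0460


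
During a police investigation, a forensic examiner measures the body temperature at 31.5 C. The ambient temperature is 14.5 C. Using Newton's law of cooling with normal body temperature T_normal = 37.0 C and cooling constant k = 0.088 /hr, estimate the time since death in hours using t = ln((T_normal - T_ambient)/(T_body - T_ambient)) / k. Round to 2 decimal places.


Using Newton's law of cooling:
t = ln((T_normal - T_ambient) / (T_body - T_ambient)) / k
T_normal - T_ambient = 22.5
T_body - T_ambient = 17.0
Ratio = 1.323529
ln(ratio) = 0.280302
t = 0.280302 / 0.088 = 3.19 hours

3.19


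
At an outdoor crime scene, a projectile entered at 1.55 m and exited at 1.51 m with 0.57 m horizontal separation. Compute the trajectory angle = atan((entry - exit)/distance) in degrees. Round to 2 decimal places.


Bullet trajectory angle:
Height difference = 1.55 - 1.51 = 0.04 m
angle = atan(0.04 / 0.57)
angle = atan(0.070175)
angle = 4.01 degrees

4.01


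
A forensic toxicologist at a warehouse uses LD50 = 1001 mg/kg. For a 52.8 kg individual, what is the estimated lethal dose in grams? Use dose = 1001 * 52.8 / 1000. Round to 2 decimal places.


Lethal dose calculation:
Lethal dose = LD50 * body_weight / 1000
= 1001 * 52.8 / 1000
= 52852.8 / 1000
= 52.85 g

52.85


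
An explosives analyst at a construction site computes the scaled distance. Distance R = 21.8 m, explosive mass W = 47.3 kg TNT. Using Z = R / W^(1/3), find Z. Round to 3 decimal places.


Scaled distance calculation:
W^(1/3) = 47.3^(1/3) = 3.616488
Z = R / W^(1/3) = 21.8 / 3.616488
Z = 6.028 m/kg^(1/3)

6.028


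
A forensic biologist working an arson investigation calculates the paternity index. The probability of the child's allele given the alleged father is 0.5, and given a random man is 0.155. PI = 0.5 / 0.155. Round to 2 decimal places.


Paternity Index calculation:
PI = P(allele|father) / P(allele|random)
PI = 0.5 / 0.155
PI = 3.23

3.23


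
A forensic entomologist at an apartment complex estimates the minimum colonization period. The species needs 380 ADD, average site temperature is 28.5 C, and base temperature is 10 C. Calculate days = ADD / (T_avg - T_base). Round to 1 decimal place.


Insect development time:
Effective temperature = avg_temp - T_base = 28.5 - 10 = 18.5 C
Days = ADD / effective_temp = 380 / 18.5 = 20.5 days

20.5


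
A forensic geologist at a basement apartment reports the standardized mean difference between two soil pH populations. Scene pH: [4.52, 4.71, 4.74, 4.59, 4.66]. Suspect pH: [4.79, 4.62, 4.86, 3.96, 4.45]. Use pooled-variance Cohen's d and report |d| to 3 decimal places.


Pooled-variance Cohen's d for soil pH comparison:
Scene mean = 23.22 / 5 = 4.644
Suspect mean = 22.68 / 5 = 4.536
Scene sample variance s_s^2 = 0.00803
Suspect sample variance s_c^2 = 0.12893
Pooled variance = ((n_s-1)*s_s^2 + (n_c-1)*s_c^2) / (n_s + n_c - 2) = 0.06848
Pooled SD = sqrt(0.06848) = 0.261687
Mean difference = 0.108
|d| = |0.108| / 0.261687 = 0.413

0.413


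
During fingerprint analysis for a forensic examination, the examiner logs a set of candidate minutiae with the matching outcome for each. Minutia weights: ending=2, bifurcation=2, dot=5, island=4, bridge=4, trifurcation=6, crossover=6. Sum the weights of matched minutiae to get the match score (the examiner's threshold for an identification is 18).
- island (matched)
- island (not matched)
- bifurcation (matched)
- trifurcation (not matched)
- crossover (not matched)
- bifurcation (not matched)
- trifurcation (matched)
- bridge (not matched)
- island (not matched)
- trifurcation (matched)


Weighted minutiae match score:
  island: matched, +4 (running total 4)
  island: not matched, +0
  bifurcation: matched, +2 (running total 6)
  trifurcation: not matched, +0
  crossover: not matched, +0
  bifurcation: not matched, +0
  trifurcation: matched, +6 (running total 12)
  bridge: not matched, +0
  island: not matched, +0
  trifurcation: matched, +6 (running total 18)
Total score = 18
Threshold = 18; verdict = identification

18


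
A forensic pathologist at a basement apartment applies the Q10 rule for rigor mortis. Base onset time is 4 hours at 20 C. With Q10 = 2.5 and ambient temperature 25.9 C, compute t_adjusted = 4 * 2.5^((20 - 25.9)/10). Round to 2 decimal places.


Rigor mortis time adjustment:
Exponent = (T_ref - T_actual) / 10 = (20 - 25.9) / 10 = -0.59
Q10 factor = 2.5^-0.59 = 0.58239
t_adjusted = 4 * 0.58239 = 2.33 hours

2.33


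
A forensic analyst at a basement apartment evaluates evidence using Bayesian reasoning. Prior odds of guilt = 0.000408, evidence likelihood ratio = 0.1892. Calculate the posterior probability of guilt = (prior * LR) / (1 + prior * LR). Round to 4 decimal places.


Bayesian evidence evaluation:
Posterior odds = prior_odds * LR = 0.000408 * 0.1892 = 0.0000771936
Posterior probability = posterior_odds / (1 + posterior_odds)
= 0.0000771936 / (1 + 0.0000771936)
= 0.0000771936 / 1.0000771936
= 0.0001

0.0001


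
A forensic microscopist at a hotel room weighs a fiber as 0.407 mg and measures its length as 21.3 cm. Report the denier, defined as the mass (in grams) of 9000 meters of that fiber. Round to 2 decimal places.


Denier calculation:
Mass in grams = 0.407 mg / 1000 = 0.000407 g
Length in meters = 21.3 cm / 100 = 0.213 m
Linear density = mass / length = 0.000407 / 0.213 = 0.0019108 g/m
Denier = (g/m) * 9000 = 0.0019108 * 9000 = 17.20

17.20


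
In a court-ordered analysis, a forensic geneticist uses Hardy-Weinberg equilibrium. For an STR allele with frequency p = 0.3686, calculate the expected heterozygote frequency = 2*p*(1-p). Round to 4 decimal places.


Hardy-Weinberg heterozygote frequency:
q = 1 - p = 1 - 0.3686 = 0.6314
2pq = 2 * 0.3686 * 0.6314 = 0.4655

0.4655


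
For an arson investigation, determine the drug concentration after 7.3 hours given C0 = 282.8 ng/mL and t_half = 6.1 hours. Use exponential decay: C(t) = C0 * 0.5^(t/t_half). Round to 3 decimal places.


Drug concentration decay:
Number of half-lives = t / t_half = 7.3 / 6.1 = 1.196721
Decay factor = 0.5^1.196721 = 0.43626571
C(t) = 282.8 * 0.43626571 = 123.376 ng/mL

123.376


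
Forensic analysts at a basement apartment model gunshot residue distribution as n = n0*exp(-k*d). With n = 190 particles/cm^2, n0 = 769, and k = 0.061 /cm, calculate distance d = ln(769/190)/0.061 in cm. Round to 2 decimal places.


GSR distance calculation:
n0/n = 769 / 190 = 4.047368
ln(n0/n) = 1.398067
d = 1.398067 / 0.061 = 22.92 cm

22.92


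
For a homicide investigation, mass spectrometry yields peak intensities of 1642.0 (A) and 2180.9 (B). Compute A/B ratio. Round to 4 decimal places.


Spectral peak ratio:
Peak A = 1642.0 counts
Peak B = 2180.9 counts
Ratio = 1642.0 / 2180.9 = 0.7529

0.7529


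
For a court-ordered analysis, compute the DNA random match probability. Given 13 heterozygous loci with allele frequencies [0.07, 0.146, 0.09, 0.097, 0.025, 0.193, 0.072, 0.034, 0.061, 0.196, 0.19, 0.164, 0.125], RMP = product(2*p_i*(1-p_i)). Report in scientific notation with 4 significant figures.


Computing RMP for 13 loci:
Locus 1: 2 * 0.07 * 0.93 = 0.1302
Locus 2: 2 * 0.146 * 0.854 = 0.249368
Locus 3: 2 * 0.09 * 0.91 = 0.1638
Locus 4: 2 * 0.097 * 0.903 = 0.175182
Locus 5: 2 * 0.025 * 0.975 = 0.04875
Locus 6: 2 * 0.193 * 0.807 = 0.311502
Locus 7: 2 * 0.072 * 0.928 = 0.133632
Locus 8: 2 * 0.034 * 0.966 = 0.065688
Locus 9: 2 * 0.061 * 0.939 = 0.114558
Locus 10: 2 * 0.196 * 0.804 = 0.315168
Locus 11: 2 * 0.19 * 0.81 = 0.3078
Locus 12: 2 * 0.164 * 0.836 = 0.274208
Locus 13: 2 * 0.125 * 0.875 = 0.21875
RMP = 8.278e-11

8.278e-11


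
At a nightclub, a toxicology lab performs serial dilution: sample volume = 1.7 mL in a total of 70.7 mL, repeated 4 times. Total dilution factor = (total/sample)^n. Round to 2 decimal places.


Dilution factor calculation:
Single dilution = V_total / V_sample = 70.7 / 1.7 ≈ 41.588235
Number of dilutions = 4
Total DF = (70.7 / 1.7)^4 (full precision, rounded at the end) = 2991451.52

2991451.52


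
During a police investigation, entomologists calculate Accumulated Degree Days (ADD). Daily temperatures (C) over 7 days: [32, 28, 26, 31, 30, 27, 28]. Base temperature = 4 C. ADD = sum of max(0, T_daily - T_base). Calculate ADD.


Computing ADD day by day:
Day 1: max(0, 32 - 4) = 28
Day 2: max(0, 28 - 4) = 24
Day 3: max(0, 26 - 4) = 22
Day 4: max(0, 31 - 4) = 27
Day 5: max(0, 30 - 4) = 26
Day 6: max(0, 27 - 4) = 23
Day 7: max(0, 28 - 4) = 24
Total ADD = 174

174


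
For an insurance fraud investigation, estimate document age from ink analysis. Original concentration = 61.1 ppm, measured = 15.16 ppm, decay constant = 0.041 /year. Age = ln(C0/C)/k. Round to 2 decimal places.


Document age estimation:
C0/C = 61.1 / 15.16 = 4.030343
ln(C0/C) = 1.393851
t = 1.393851 / 0.041 = 34.00 years

34.00


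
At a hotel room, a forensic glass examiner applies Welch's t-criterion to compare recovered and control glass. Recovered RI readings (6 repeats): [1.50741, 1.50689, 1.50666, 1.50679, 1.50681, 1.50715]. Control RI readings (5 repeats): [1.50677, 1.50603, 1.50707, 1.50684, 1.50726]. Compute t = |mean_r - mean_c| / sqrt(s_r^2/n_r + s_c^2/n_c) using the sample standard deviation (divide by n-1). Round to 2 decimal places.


Welch's t-criterion for glass RI comparison:
Recovered mean = sum / n_r = 9.04171 / 6 = 1.5069517
Control mean = sum / n_c = 7.53397 / 5 = 1.506794
Recovered sample variance s_r^2 = 7.68967e-08
Control sample variance s_c^2 = 2.1993e-07
Welch SE (unpooled) = sqrt(s_r^2/n_r + s_c^2/n_c) = sqrt(1.28161e-08 + 4.3986e-08) = sqrt(5.68021e-08) = 0.000238332
|mean_r - mean_c| = 0.000157667
t = 0.000157667 / 0.000238332 = 0.66

0.66


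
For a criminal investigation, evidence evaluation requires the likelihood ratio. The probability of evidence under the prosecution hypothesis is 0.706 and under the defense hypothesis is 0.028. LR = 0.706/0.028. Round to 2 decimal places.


Likelihood ratio calculation:
LR = P(E|Hp) / P(E|Hd)
LR = 0.706 / 0.028
LR = 25.21

25.21


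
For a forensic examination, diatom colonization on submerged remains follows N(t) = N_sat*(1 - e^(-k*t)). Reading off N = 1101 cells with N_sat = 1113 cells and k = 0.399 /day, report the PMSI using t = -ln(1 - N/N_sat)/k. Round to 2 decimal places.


PMSI from diatom colonization curve:
N / N_sat = 1101 / 1113 = 0.989218
1 - N/N_sat = 0.010782
ln(1 - N/N_sat) = -4.529877
t = -ln(1 - N/N_sat) / k = -(-4.529877) / 0.399 = 11.35 days

11.35


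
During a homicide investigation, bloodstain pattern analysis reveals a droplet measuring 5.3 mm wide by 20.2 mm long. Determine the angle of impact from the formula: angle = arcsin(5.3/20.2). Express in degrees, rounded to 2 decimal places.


Blood spatter impact angle calculation:
width / length = 5.3 / 20.2 = 0.262376
angle = arcsin(0.262376)
angle = 15.21 degrees

15.21


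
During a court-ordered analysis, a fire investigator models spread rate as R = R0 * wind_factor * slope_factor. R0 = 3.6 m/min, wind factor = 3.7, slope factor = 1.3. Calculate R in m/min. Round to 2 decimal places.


Fire spread rate calculation:
R = R0 * wind_factor * slope_factor
= 3.6 * 3.7 * 1.3
= 13.32 * 1.3
= 17.32 m/min

17.32


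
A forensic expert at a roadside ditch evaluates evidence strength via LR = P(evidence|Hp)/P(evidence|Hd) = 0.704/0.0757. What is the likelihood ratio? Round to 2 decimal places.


Likelihood ratio calculation:
LR = P(E|Hp) / P(E|Hd)
LR = 0.704 / 0.0757
LR = 9.30

9.30


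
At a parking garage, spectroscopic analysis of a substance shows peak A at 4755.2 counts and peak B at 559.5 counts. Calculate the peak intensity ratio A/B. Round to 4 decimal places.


Spectral peak ratio:
Peak A = 4755.2 counts
Peak B = 559.5 counts
Ratio = 4755.2 / 559.5 = 8.4990

8.4990


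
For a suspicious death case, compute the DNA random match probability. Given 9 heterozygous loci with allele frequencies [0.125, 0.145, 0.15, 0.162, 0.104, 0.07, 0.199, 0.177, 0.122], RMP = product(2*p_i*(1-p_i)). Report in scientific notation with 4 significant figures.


Computing RMP for 9 loci:
Locus 1: 2 * 0.125 * 0.875 = 0.21875
Locus 2: 2 * 0.145 * 0.855 = 0.24795
Locus 3: 2 * 0.15 * 0.85 = 0.255
Locus 4: 2 * 0.162 * 0.838 = 0.271512
Locus 5: 2 * 0.104 * 0.896 = 0.186368
Locus 6: 2 * 0.07 * 0.93 = 0.1302
Locus 7: 2 * 0.199 * 0.801 = 0.318798
Locus 8: 2 * 0.177 * 0.823 = 0.291342
Locus 9: 2 * 0.122 * 0.878 = 0.214232
RMP = 1.813e-06

1.813e-06


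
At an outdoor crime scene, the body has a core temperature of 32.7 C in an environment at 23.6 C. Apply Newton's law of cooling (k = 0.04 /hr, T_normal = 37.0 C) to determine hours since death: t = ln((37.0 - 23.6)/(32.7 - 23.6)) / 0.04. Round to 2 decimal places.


Using Newton's law of cooling:
t = ln((T_normal - T_ambient) / (T_body - T_ambient)) / k
T_normal - T_ambient = 13.4
T_body - T_ambient = 9.1
Ratio = 1.472527
ln(ratio) = 0.38698
t = 0.38698 / 0.04 = 9.67 hours

9.67


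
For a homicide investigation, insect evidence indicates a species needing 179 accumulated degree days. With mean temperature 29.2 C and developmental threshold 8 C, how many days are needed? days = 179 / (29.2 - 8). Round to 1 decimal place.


Insect development time:
Effective temperature = avg_temp - T_base = 29.2 - 8 = 21.2 C
Days = ADD / effective_temp = 179 / 21.2 = 8.4 days

8.4


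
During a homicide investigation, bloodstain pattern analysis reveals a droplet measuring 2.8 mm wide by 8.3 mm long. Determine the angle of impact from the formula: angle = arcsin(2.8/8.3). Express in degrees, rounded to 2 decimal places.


Blood spatter impact angle calculation:
width / length = 2.8 / 8.3 = 0.337349
angle = arcsin(0.337349)
angle = 19.72 degrees

19.72


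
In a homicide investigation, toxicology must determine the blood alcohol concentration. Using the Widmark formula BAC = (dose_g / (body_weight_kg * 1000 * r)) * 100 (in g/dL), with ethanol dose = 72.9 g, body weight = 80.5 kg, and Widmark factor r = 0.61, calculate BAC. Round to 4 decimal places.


Applying the Widmark formula:
BAC = (dose_g / (body_wt * 1000 * r)) * 100
Denominator = 80.5 * 1000 * 0.61 = 49105
BAC = (72.9 / 49105) * 100
BAC = 0.1485 g/dL

0.1485


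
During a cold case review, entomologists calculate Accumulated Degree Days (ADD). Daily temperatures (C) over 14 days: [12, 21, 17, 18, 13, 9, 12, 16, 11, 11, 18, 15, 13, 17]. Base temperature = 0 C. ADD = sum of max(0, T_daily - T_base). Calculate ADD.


Computing ADD day by day:
Day 1: max(0, 12 - 0) = 12
Day 2: max(0, 21 - 0) = 21
Day 3: max(0, 17 - 0) = 17
Day 4: max(0, 18 - 0) = 18
Day 5: max(0, 13 - 0) = 13
Day 6: max(0, 9 - 0) = 9
Day 7: max(0, 12 - 0) = 12
Day 8: max(0, 16 - 0) = 16
Day 9: max(0, 11 - 0) = 11
Day 10: max(0, 11 - 0) = 11
Day 11: max(0, 18 - 0) = 18
Day 12: max(0, 15 - 0) = 15
Day 13: max(0, 13 - 0) = 13
Day 14: max(0, 17 - 0) = 17
Total ADD = 203

203


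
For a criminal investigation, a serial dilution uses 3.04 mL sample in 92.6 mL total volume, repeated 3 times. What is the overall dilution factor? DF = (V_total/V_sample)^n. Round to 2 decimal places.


Dilution factor calculation:
Single dilution = V_total / V_sample = 92.6 / 3.04 ≈ 30.460526
Number of dilutions = 3
Total DF = (92.6 / 3.04)^3 (full precision, rounded at the end) = 28262.61

28262.61


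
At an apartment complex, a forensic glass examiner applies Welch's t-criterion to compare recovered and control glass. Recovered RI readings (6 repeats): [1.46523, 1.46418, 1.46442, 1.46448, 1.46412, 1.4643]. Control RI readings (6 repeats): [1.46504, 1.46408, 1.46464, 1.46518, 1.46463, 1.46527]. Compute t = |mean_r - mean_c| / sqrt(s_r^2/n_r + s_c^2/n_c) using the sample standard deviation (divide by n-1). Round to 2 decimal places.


Welch's t-criterion for glass RI comparison:
Recovered mean = sum / n_r = 8.78673 / 6 = 1.464455
Control mean = sum / n_c = 8.78884 / 6 = 1.4648067
Recovered sample variance s_r^2 = 1.6287e-07
Control sample variance s_c^2 = 1.99107e-07
Welch SE (unpooled) = sqrt(s_r^2/n_r + s_c^2/n_c) = sqrt(2.7145e-08 + 3.31844e-08) = sqrt(6.03294e-08) = 0.00024562
|mean_r - mean_c| = 0.000351667
t = 0.000351667 / 0.00024562 = 1.43

1.43


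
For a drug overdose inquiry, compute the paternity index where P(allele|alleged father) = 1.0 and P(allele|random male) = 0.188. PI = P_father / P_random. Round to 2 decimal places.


Paternity Index calculation:
PI = P(allele|father) / P(allele|random)
PI = 1.0 / 0.188
PI = 5.32

5.32


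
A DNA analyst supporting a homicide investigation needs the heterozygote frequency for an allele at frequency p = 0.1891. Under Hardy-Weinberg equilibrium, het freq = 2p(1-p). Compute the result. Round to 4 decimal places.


Hardy-Weinberg heterozygote frequency:
q = 1 - p = 1 - 0.1891 = 0.8109
2pq = 2 * 0.1891 * 0.8109 = 0.3067

0.3067


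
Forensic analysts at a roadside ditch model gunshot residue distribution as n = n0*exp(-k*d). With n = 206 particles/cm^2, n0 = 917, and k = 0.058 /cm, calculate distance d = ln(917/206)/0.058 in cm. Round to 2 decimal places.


GSR distance calculation:
n0/n = 917 / 206 = 4.451456
ln(n0/n) = 1.493231
d = 1.493231 / 0.058 = 25.75 cm

25.75


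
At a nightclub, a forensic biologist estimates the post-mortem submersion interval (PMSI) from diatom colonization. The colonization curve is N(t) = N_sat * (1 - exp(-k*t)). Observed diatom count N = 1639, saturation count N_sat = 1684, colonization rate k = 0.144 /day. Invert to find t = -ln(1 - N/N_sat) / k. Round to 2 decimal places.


PMSI from diatom colonization curve:
N / N_sat = 1639 / 1684 = 0.973278
1 - N/N_sat = 0.026722
ln(1 - N/N_sat) = -3.622268
t = -ln(1 - N/N_sat) / k = -(-3.622268) / 0.144 = 25.15 days

25.15


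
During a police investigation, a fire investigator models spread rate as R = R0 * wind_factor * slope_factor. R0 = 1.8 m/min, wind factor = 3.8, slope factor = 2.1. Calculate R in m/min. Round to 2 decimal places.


Fire spread rate calculation:
R = R0 * wind_factor * slope_factor
= 1.8 * 3.8 * 2.1
= 6.84 * 2.1
= 14.36 m/min

14.36


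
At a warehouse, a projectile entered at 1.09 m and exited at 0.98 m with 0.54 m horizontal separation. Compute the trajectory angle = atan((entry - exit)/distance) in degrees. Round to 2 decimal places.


Bullet trajectory angle:
Height difference = 1.09 - 0.98 = 0.11 m
angle = atan(0.11 / 0.54)
angle = atan(0.203704)
angle = 11.51 degrees

11.51


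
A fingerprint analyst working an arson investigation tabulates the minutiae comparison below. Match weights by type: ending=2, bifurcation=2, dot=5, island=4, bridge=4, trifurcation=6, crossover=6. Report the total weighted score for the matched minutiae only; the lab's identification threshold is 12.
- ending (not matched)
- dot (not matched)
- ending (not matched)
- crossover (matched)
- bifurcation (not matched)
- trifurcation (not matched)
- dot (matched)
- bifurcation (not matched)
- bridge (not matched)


Weighted minutiae match score:
  ending: not matched, +0
  dot: not matched, +0
  ending: not matched, +0
  crossover: matched, +6 (running total 6)
  bifurcation: not matched, +0
  trifurcation: not matched, +0
  dot: matched, +5 (running total 11)
  bifurcation: not matched, +0
  bridge: not matched, +0
Total score = 11
Threshold = 12; verdict = inconclusive

11


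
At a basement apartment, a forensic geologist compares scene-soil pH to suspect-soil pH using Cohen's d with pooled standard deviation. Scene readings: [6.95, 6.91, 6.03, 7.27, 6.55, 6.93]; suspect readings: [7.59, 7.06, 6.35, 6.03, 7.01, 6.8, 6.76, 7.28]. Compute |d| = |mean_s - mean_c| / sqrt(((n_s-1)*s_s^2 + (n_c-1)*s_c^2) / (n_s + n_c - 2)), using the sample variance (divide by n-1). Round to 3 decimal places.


Pooled-variance Cohen's d for soil pH comparison:
Scene mean = 40.64 / 6 = 6.773333
Suspect mean = 54.88 / 8 = 6.86
Scene sample variance s_s^2 = 0.184707
Suspect sample variance s_c^2 = 0.247771
Pooled variance = ((n_s-1)*s_s^2 + (n_c-1)*s_c^2) / (n_s + n_c - 2) = 0.221494
Pooled SD = sqrt(0.221494) = 0.470631
Mean difference = -0.086667
|d| = |-0.086667| / 0.470631 = 0.184

0.184


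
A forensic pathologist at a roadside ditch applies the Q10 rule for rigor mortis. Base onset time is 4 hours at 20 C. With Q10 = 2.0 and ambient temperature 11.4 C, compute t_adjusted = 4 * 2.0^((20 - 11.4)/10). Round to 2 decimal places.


Rigor mortis time adjustment:
Exponent = (T_ref - T_actual) / 10 = (20 - 11.4) / 10 = 0.86
Q10 factor = 2.0^0.86 = 1.81504
t_adjusted = 4 * 1.81504 = 7.26 hours

7.26


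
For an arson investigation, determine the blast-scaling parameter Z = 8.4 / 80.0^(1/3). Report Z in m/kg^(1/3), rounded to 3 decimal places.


Scaled distance calculation:
W^(1/3) = 80.0^(1/3) = 4.308869
Z = R / W^(1/3) = 8.4 / 4.308869
Z = 1.949 m/kg^(1/3)

1.949


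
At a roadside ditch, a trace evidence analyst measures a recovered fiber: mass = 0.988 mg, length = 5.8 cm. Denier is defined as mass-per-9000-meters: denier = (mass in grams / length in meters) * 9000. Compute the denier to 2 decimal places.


Denier calculation:
Mass in grams = 0.988 mg / 1000 = 0.000988 g
Length in meters = 5.8 cm / 100 = 0.058 m
Linear density = mass / length = 0.000988 / 0.058 = 0.01703448 g/m
Denier = (g/m) * 9000 = 0.01703448 * 9000 = 153.31

153.31


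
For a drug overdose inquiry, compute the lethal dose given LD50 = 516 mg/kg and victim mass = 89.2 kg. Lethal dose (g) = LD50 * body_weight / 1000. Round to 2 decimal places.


Lethal dose calculation:
Lethal dose = LD50 * body_weight / 1000
= 516 * 89.2 / 1000
= 46027.2 / 1000
= 46.03 g

46.03


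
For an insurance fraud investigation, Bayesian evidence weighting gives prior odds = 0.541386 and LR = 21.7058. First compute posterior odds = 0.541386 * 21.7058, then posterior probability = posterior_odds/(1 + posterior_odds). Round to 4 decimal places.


Bayesian evidence evaluation:
Posterior odds = prior_odds * LR = 0.541386 * 21.7058 = 11.75122
Posterior probability = posterior_odds / (1 + posterior_odds)
= 11.75122 / (1 + 11.75122)
= 11.75122 / 12.75122
= 0.9216

0.9216


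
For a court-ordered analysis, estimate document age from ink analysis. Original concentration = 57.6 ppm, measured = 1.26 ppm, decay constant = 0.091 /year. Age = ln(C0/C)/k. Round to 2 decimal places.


Document age estimation:
C0/C = 57.6 / 1.26 = 45.714286
ln(C0/C) = 3.822411
t = 3.822411 / 0.091 = 42.00 years

42.00


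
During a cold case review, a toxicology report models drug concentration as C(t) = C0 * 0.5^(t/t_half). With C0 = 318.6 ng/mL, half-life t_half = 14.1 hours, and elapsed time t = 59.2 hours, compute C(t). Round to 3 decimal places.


Drug concentration decay:
Number of half-lives = t / t_half = 59.2 / 14.1 = 4.198582
Decay factor = 0.5^4.198582 = 0.05446291
C(t) = 318.6 * 0.05446291 = 17.352 ng/mL

17.352


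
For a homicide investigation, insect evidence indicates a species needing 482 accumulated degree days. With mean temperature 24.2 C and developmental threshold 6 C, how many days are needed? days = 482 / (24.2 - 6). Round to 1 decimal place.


Insect development time:
Effective temperature = avg_temp - T_base = 24.2 - 6 = 18.2 C
Days = ADD / effective_temp = 482 / 18.2 = 26.5 days

26.5


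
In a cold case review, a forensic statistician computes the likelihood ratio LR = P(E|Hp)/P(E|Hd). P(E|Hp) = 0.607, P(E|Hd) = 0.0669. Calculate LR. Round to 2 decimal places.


Likelihood ratio calculation:
LR = P(E|Hp) / P(E|Hd)
LR = 0.607 / 0.0669
LR = 9.07

9.07


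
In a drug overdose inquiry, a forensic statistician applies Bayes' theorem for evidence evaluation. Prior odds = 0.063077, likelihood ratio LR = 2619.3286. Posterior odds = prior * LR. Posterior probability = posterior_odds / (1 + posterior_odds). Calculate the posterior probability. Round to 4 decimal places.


Bayesian evidence evaluation:
Posterior odds = prior_odds * LR = 0.063077 * 2619.3286 = 165.2194
Posterior probability = posterior_odds / (1 + posterior_odds)
= 165.2194 / (1 + 165.2194)
= 165.2194 / 166.2194
= 0.9940

0.9940


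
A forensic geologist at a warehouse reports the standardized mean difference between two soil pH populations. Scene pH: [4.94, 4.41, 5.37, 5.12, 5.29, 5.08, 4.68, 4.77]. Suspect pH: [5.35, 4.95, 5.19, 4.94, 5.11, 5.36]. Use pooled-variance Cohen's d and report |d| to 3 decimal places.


Pooled-variance Cohen's d for soil pH comparison:
Scene mean = 39.66 / 8 = 4.9575
Suspect mean = 30.9 / 6 = 5.15
Scene sample variance s_s^2 = 0.104907
Suspect sample variance s_c^2 = 0.03428
Pooled variance = ((n_s-1)*s_s^2 + (n_c-1)*s_c^2) / (n_s + n_c - 2) = 0.075479
Pooled SD = sqrt(0.075479) = 0.274734
Mean difference = -0.1925
|d| = |-0.1925| / 0.274734 = 0.701

0.701


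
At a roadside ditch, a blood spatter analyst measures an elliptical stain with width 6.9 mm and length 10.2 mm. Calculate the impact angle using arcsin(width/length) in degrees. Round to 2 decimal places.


Blood spatter impact angle calculation:
width / length = 6.9 / 10.2 = 0.676471
angle = arcsin(0.676471)
angle = 42.57 degrees

42.57


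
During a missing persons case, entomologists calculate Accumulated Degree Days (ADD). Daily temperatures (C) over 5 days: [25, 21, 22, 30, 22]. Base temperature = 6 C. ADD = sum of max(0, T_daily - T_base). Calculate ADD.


Computing ADD day by day:
Day 1: max(0, 25 - 6) = 19
Day 2: max(0, 21 - 6) = 15
Day 3: max(0, 22 - 6) = 16
Day 4: max(0, 30 - 6) = 24
Day 5: max(0, 22 - 6) = 16
Total ADD = 90

90


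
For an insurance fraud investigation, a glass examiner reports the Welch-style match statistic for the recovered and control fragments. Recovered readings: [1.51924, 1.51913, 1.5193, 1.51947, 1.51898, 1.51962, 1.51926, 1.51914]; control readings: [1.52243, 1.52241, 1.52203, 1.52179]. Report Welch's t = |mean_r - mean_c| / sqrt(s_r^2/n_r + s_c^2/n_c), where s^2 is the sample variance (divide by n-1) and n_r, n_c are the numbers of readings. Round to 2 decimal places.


Welch's t-criterion for glass RI comparison:
Recovered mean = sum / n_r = 12.15414 / 8 = 1.5192675
Control mean = sum / n_c = 6.08866 / 4 = 1.522165
Recovered sample variance s_r^2 = 4.07071e-08
Control sample variance s_c^2 = 9.63667e-08
Welch SE (unpooled) = sqrt(s_r^2/n_r + s_c^2/n_c) = sqrt(5.08839e-09 + 2.40917e-08) = sqrt(2.91801e-08) = 0.000170822
|mean_r - mean_c| = 0.0028975
t = 0.0028975 / 0.000170822 = 16.96

16.96


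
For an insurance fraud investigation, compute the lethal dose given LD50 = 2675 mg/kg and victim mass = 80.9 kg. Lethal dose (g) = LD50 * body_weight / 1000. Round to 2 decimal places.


Lethal dose calculation:
Lethal dose = LD50 * body_weight / 1000
= 2675 * 80.9 / 1000
= 216407.5 / 1000
= 216.41 g

216.41


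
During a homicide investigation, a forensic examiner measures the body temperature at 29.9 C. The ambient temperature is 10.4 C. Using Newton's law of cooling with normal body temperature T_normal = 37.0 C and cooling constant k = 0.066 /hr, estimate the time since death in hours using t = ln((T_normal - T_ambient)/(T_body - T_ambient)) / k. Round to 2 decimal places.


Using Newton's law of cooling:
t = ln((T_normal - T_ambient) / (T_body - T_ambient)) / k
T_normal - T_ambient = 26.6
T_body - T_ambient = 19.5
Ratio = 1.364103
ln(ratio) = 0.310497
t = 0.310497 / 0.066 = 4.70 hours

4.70


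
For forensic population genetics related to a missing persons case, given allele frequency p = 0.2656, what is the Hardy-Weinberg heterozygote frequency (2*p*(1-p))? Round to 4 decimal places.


Hardy-Weinberg heterozygote frequency:
q = 1 - p = 1 - 0.2656 = 0.7344
2pq = 2 * 0.2656 * 0.7344 = 0.3901

0.3901
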